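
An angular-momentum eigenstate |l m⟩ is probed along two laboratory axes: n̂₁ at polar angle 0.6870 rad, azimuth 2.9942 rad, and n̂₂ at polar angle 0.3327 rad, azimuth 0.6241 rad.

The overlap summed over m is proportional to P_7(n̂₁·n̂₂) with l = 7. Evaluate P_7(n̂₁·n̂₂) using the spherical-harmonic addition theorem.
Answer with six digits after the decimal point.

Summing Y*_{l m}(θ₁,φ₁)·Y_{l m}(θ₂,φ₂) over m ∈ [−7, 7]; prefactor 4π/(2·7+1) = 0.837758:
  m=-7: -0.010594+0.017712i × -0.000067+0.000187i = -0.000003-0.000003i  (running Σ = -0.000003-0.000003i)
  m=-6: +0.059665-0.072818i × -0.001768+0.001217i = -0.000017+0.000201i  (running Σ = -0.000019+0.000198i)
  m=-5: -0.188784+0.171328i × -0.014467-0.000305i = +0.002784-0.002421i  (running Σ = +0.002764-0.002223i)
  m=-4: +0.364029-0.243512i × -0.054309-0.040876i = -0.029724-0.001655i  (running Σ = -0.026960-0.003878i)
  m=-3: -0.373566+0.176863i × -0.066564-0.214043i = +0.062722+0.068187i  (running Σ = +0.035763+0.064309i)
  m=-2: +0.015969-0.004849i × +0.154291-0.461571i = +0.000226-0.008119i  (running Σ = +0.035988+0.056190i)
  m=-1: +0.382449-0.056782i × +0.447099-0.321963i = +0.152711-0.148522i  (running Σ = +0.188699-0.092332i)
  m=0: -0.142359-0.000000i × -0.051766+0.000000i = +0.007369+0.000000i  (running Σ = +0.196069-0.092332i)
  m=1: -0.382449-0.056782i × -0.447099-0.321963i = +0.152711+0.148522i  (running Σ = +0.348779+0.056190i)
  m=2: +0.015969+0.004849i × +0.154291+0.461571i = +0.000226+0.008119i  (running Σ = +0.349005+0.064309i)
  m=3: +0.373566+0.176863i × +0.066564-0.214043i = +0.062722-0.068187i  (running Σ = +0.411728-0.003878i)
  m=4: +0.364029+0.243512i × -0.054309+0.040876i = -0.029724+0.001655i  (running Σ = +0.382004-0.002223i)
  m=5: +0.188784+0.171328i × +0.014467-0.000305i = +0.002784+0.002421i  (running Σ = +0.384787+0.000198i)
  m=6: +0.059665+0.072818i × -0.001768-0.001217i = -0.000017-0.000201i  (running Σ = +0.384770-0.000003i)
  m=7: +0.010594+0.017712i × +0.000067+0.000187i = -0.000003+0.000003i  (running Σ = +0.384768-0.000000i)
Total Σ_m = +0.384768-0.000000i. Multiply by 0.837758: +0.322342-0.000000i. P_7(cos γ) = 0.322342

0.322342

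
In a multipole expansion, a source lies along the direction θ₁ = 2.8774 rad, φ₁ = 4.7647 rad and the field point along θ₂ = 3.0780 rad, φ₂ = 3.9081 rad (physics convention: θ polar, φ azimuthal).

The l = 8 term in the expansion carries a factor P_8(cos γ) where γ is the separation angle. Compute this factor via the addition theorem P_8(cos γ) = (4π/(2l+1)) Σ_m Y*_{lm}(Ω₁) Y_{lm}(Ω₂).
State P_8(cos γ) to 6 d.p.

Addition theorem: P_8(cos γ) = (4π/17) Σ_m Y*_{lm}(Ω₁) Y_{lm}(Ω₂), m = −8…8:
  [-8]  conj(Y_{8,-8})(Ω₁) = +0.000010+0.000005i ; Y_{8,-8}(Ω₂) = +0.000000+0.000000i ; Δ = +0.000000+0.000000i
  [-7]  conj(Y_{8,-7})(Ω₁) = +0.000059-0.000154i ; Y_{8,-7}(Ω₂) = +0.000000+0.000000i ; Δ = +0.000000-0.000000i
  [-6]  conj(Y_{8,-6})(Ω₁) = -0.001473-0.000478i ; Y_{8,-6}(Ω₂) = -0.000000+0.000000i ; Δ = +0.000000-0.000000i
  [-5]  conj(Y_{8,-5})(Ω₁) = -0.002705+0.010106i ; Y_{8,-5}(Ω₂) = -0.000008+0.000006i ; Δ = -0.000000-0.000000i
  [-4]  conj(Y_{8,-4})(Ω₁) = +0.051100+0.010851i ; Y_{8,-4}(Ω₂) = -0.000218-0.000016i ; Δ = -0.000011-0.000003i
  [-3]  conj(Y_{8,-3})(Ω₁) = +0.029649-0.187371i ; Y_{8,-3}(Ω₂) = -0.002353-0.002635i ; Δ = -0.000564+0.000363i
  [-2]  conj(Y_{8,-2})(Ω₁) = -0.465549-0.048885i ; Y_{8,-2}(Ω₂) = +0.001540-0.040735i ; Δ = -0.002708+0.018889i
  [-1]  conj(Y_{8,-1})(Ω₁) = -0.033626+0.642220i ; Y_{8,-1}(Ω₂) = +0.217992-0.209908i ; Δ = +0.127477+0.147057i
  [+0]  conj(Y_{8,0})(Ω₁) = +0.098776-0.000000i ; Y_{8,0}(Ω₂) = +1.079956+0.000000i ; Δ = +0.106674+0.000000i
  [+1]  conj(Y_{8,1})(Ω₁) = +0.033626+0.642220i ; Y_{8,1}(Ω₂) = -0.217992-0.209908i ; Δ = +0.127477-0.147057i
  [+2]  conj(Y_{8,2})(Ω₁) = -0.465549+0.048885i ; Y_{8,2}(Ω₂) = +0.001540+0.040735i ; Δ = -0.002708-0.018889i
  [+3]  conj(Y_{8,3})(Ω₁) = -0.029649-0.187371i ; Y_{8,3}(Ω₂) = +0.002353-0.002635i ; Δ = -0.000564-0.000363i
  [+4]  conj(Y_{8,4})(Ω₁) = +0.051100-0.010851i ; Y_{8,4}(Ω₂) = -0.000218+0.000016i ; Δ = -0.000011+0.000003i
  [+5]  conj(Y_{8,5})(Ω₁) = +0.002705+0.010106i ; Y_{8,5}(Ω₂) = +0.000008+0.000006i ; Δ = -0.000000+0.000000i
  [+6]  conj(Y_{8,6})(Ω₁) = -0.001473+0.000478i ; Y_{8,6}(Ω₂) = -0.000000-0.000000i ; Δ = +0.000000+0.000000i
  [+7]  conj(Y_{8,7})(Ω₁) = -0.000059-0.000154i ; Y_{8,7}(Ω₂) = -0.000000+0.000000i ; Δ = +0.000000+0.000000i
  [+8]  conj(Y_{8,8})(Ω₁) = +0.000010-0.000005i ; Y_{8,8}(Ω₂) = +0.000000-0.000000i ; Δ = +0.000000-0.000000i
Σ over m = +0.355062-0.000000i; ×(4π/17) → +0.262461-0.000000i. Real part: 0.262461

0.262461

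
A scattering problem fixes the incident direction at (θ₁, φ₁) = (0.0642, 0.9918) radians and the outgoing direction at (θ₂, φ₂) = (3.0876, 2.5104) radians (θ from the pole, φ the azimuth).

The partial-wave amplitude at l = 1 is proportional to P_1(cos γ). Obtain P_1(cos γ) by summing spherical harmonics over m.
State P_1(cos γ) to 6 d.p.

Expand P_1 via completeness: Σ_{m} conj(Y_{1,m}) at Ω₁ times Y_{1,m} at Ω₂ —
  m=-1: 0.01213 + 0.01855j × -0.01505 - 0.01100j = 0.00002 - 0.00041j  (running Σ = 0.00002 - 0.00041j)
  m=0: 0.48760 + 0.00000j × -0.48789 + 0.00000j = -0.23789 + 0.00000j  (running Σ = -0.23787 - 0.00041j)
  m=1: -0.01213 + 0.01855j × 0.01505 - 0.01100j = 0.00002 + 0.00041j  (running Σ = -0.23785 + 0.00000j)
Σ over m = -0.23785 + 0.00000j; ×(4π/3) → -0.99631 + 0.00000j. Real part: -0.996305

-0.996305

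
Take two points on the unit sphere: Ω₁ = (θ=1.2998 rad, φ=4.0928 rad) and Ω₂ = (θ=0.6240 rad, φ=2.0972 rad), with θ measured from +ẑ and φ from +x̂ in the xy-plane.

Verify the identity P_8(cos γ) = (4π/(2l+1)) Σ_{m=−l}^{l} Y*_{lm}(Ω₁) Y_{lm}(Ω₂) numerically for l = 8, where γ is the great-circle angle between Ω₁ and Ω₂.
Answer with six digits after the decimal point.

Summing Y*_{l m}(θ₁,φ₁)·Y_{l m}(θ₂,φ₂) over m ∈ [−8, 8]; prefactor 4π/(2·8+1) = 0.739198:
  m=-8: Y*=(0.092605, 0.371455)  Y=(-0.003364, 0.006140)  product (-0.002592, -0.000681)
  m=-7: Y*=(-0.395835, -0.155933)  Y=(-0.020106, -0.033298)  product (0.002767, 0.016316)
  m=-6: Y*=(0.018913, -0.012282)  Y=(0.132963, -0.002238)  product (0.002487, -0.001675)
  m=-5: Y*=(0.015183, -0.347631)  Y=(-0.150798, 0.269860)  product (0.091522, 0.056519)
  m=-4: Y*=(0.121613, 0.095017)  Y=(-0.242570, -0.409465)  product (0.009406, -0.072845)
  m=-3: Y*=(0.268136, -0.079423)  Y=(0.394912, -0.003323)  product (0.105626, -0.032256)
  m=-2: Y*=(-0.066590, 0.193387)  Y=(0.024090, -0.042272)  product (0.006571, 0.007474)
  m=-1: Y*=(0.141910, 0.198951)  Y=(0.208902, 0.359496)  product (-0.041877, 0.092577)
  m=+0: Y*=(-0.217673, -0.000000)  Y=(-0.088146, 0.000000)  product (0.019187, 0.000000)
  m=+1: Y*=(-0.141910, 0.198951)  Y=(-0.208902, 0.359496)  product (-0.041877, -0.092577)
  m=+2: Y*=(-0.066590, -0.193387)  Y=(0.024090, 0.042272)  product (0.006571, -0.007474)
  m=+3: Y*=(-0.268136, -0.079423)  Y=(-0.394912, -0.003323)  product (0.105626, 0.032256)
  m=+4: Y*=(0.121613, -0.095017)  Y=(-0.242570, 0.409465)  product (0.009406, 0.072845)
  m=+5: Y*=(-0.015183, -0.347631)  Y=(0.150798, 0.269860)  product (0.091522, -0.056519)
  m=+6: Y*=(0.018913, 0.012282)  Y=(0.132963, 0.002238)  product (0.002487, 0.001675)
  m=+7: Y*=(0.395835, -0.155933)  Y=(0.020106, -0.033298)  product (0.002767, -0.016316)
  m=+8: Y*=(0.092605, -0.371455)  Y=(-0.003364, -0.006140)  product (-0.002592, 0.000681)
Accumulated sum (0.367007, -0.000000); after 4π/(2l+1) scaling, (0.271291, -0.000000) ⇒ P_8 = 0.271291

0.271291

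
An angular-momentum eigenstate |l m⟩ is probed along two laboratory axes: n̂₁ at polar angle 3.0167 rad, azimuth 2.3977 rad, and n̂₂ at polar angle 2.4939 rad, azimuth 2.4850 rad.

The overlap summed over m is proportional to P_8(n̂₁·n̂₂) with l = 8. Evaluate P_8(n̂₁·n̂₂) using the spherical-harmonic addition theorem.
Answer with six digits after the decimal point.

-0.339197

Addition theorem: P_8(cos γ) = (4π/17) Σ_m Y*_{lm}(Ω₁) Y_{lm}(Ω₂), m = −8…8:
  [-8]  conj(Y_{8,-8})(Ω₁) = (0.000000, 0.000000) ; Y_{8,-8}(Ω₂) = (0.004656, -0.007762) ; Δ = (0.000000, -0.000000)
  [-7]  conj(Y_{8,-7})(Ω₁) = (0.000000, 0.000001) ; Y_{8,-7}(Ω₂) = (-0.005550, -0.047532) ; Δ = (0.000000, -0.000000)
  [-6]  conj(Y_{8,-6})(Ω₁) = (-0.000005, 0.000019) ; Y_{8,-6}(Ω₂) = (-0.108261, -0.111016) ; Δ = (0.000003, -0.000002)
  [-5]  conj(Y_{8,-5})(Ω₁) = (-0.000239, 0.000156) ; Y_{8,-5}(Ω₂) = (-0.335679, -0.047774) ; Δ = (0.000087, -0.000041)
  [-4]  conj(Y_{8,-4})(Ω₁) = (-0.003085, -0.000517) ; Y_{8,-4}(Ω₂) = (-0.419535, 0.237555) ; Δ = (0.001417, -0.000516)
  [-3]  conj(Y_{8,-3})(Ω₁) = (-0.015632, -0.020105) ; Y_{8,-3}(Ω₂) = (-0.133053, 0.315596) ; Δ = (0.008425, -0.002258)
  [-2]  conj(Y_{8,-2})(Ω₁) = (0.012175, -0.146329) ; Y_{8,-2}(Ω₂) = (-0.031935, -0.121210) ; Δ = (-0.018125, 0.003197)
  [-1]  conj(Y_{8,-1})(Ω₁) = (0.393256, -0.361895) ; Y_{8,-1}(Ω₂) = (-0.326159, -0.251357) ; Δ = (-0.219229, 0.019187)
  [+0]  conj(Y_{8,0})(Ω₁) = (0.858571, -0.000000) ; Y_{8,0}(Ω₂) = (-0.004692, 0.000000) ; Δ = (-0.004028, 0.000000)
  [+1]  conj(Y_{8,1})(Ω₁) = (-0.393256, -0.361895) ; Y_{8,1}(Ω₂) = (0.326159, -0.251357) ; Δ = (-0.219229, -0.019187)
  [+2]  conj(Y_{8,2})(Ω₁) = (0.012175, 0.146329) ; Y_{8,2}(Ω₂) = (-0.031935, 0.121210) ; Δ = (-0.018125, -0.003197)
  [+3]  conj(Y_{8,3})(Ω₁) = (0.015632, -0.020105) ; Y_{8,3}(Ω₂) = (0.133053, 0.315596) ; Δ = (0.008425, 0.002258)
  [+4]  conj(Y_{8,4})(Ω₁) = (-0.003085, 0.000517) ; Y_{8,4}(Ω₂) = (-0.419535, -0.237555) ; Δ = (0.001417, 0.000516)
  [+5]  conj(Y_{8,5})(Ω₁) = (0.000239, 0.000156) ; Y_{8,5}(Ω₂) = (0.335679, -0.047774) ; Δ = (0.000087, 0.000041)
  [+6]  conj(Y_{8,6})(Ω₁) = (-0.000005, -0.000019) ; Y_{8,6}(Ω₂) = (-0.108261, 0.111016) ; Δ = (0.000003, 0.000002)
  [+7]  conj(Y_{8,7})(Ω₁) = (-0.000000, 0.000001) ; Y_{8,7}(Ω₂) = (0.005550, -0.047532) ; Δ = (0.000000, 0.000000)
  [+8]  conj(Y_{8,8})(Ω₁) = (0.000000, -0.000000) ; Y_{8,8}(Ω₂) = (0.004656, 0.007762) ; Δ = (0.000000, 0.000000)
Total Σ_m = (-0.458872, 0.000000). Multiply by 0.739198: (-0.339197, 0.000000). P_8(cos γ) = -0.339197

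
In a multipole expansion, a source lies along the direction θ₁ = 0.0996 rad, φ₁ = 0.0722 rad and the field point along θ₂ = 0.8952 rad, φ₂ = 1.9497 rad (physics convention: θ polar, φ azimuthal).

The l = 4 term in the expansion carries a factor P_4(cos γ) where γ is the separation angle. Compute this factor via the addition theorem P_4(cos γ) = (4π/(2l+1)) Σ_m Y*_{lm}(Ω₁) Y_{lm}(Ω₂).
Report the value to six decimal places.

Summing Y*_{l m}(θ₁,φ₁)·Y_{l m}(θ₂,φ₂) over m ∈ [−4, 4]; prefactor 4π/(2·4+1) = 1.396263:
  term(m=-4) = 0.00000 - 0.00001j   from Y*(Ω₁)=0.00004 + 0.00001j, Y(Ω₂)=0.00905 - 0.16383j
  term(m=-3) = 0.00036 + 0.00028j   from Y*(Ω₁)=0.00120 + 0.00026j, Y(Ω₂)=0.33744 + 0.15643j
  term(m=-2) = -0.00568 + 0.00400j   from Y*(Ω₁)=0.01941 + 0.00282j, Y(Ω₂)=-0.25708 + 0.24327j
  term(m=-1) = 0.00337 + 0.01063j   from Y*(Ω₁)=0.18351 + 0.01327j, Y(Ω₂)=0.02241 + 0.05629j
  term(m=+0) = -0.28771 + 0.00000j   from Y*(Ω₁)=0.80481 + 0.00000j, Y(Ω₂)=-0.35749 + 0.00000j
  term(m=+1) = 0.00337 - 0.01063j   from Y*(Ω₁)=-0.18351 + 0.01327j, Y(Ω₂)=-0.02241 + 0.05629j
  term(m=+2) = -0.00568 - 0.00400j   from Y*(Ω₁)=0.01941 - 0.00282j, Y(Ω₂)=-0.25708 - 0.24327j
  term(m=+3) = 0.00036 - 0.00028j   from Y*(Ω₁)=-0.00120 + 0.00026j, Y(Ω₂)=-0.33744 + 0.15643j
  term(m=+4) = 0.00000 + 0.00001j   from Y*(Ω₁)=0.00004 - 0.00001j, Y(Ω₂)=0.00905 + 0.16383j
Σ over m = -0.29160 - 0.00000j; ×(4π/9) → -0.40715 - 0.00000j. Real part: -0.407155

-0.407155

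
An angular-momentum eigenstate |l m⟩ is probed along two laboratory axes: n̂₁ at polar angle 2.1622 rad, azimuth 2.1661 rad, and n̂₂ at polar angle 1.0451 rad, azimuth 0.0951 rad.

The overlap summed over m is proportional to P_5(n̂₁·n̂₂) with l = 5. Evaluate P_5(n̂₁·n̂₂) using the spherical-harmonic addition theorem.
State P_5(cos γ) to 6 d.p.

0.211351

Addition theorem: P_5(cos γ) = (4π/11) Σ_m Y*_{lm}(Ω₁) Y_{lm}(Ω₂), m = −5…5:
  m=-5: -0.030071-0.180511i × +0.199798-0.102877i = -0.024579-0.032972i  (running Σ = -0.024579-0.032972i)
  m=-4: +0.281602-0.267852i × +0.382815-0.153079i = +0.066799-0.145645i  (running Σ = +0.042220-0.178617i)
  m=-3: +0.347566+0.075942i × +0.272054-0.079794i = +0.100617-0.007073i  (running Σ = +0.142837-0.185691i)
  m=-2: -0.016309-0.040811i × -0.152797+0.029418i = +0.003693+0.005756i  (running Σ = +0.146530-0.179935i)
  m=-1: +0.197212-0.291189i × -0.329230+0.031404i = -0.055783+0.102061i  (running Σ = +0.090746-0.077873i)
  m=0: +0.043786-0.000000i × +0.080266+0.000000i = +0.003514+0.000000i  (running Σ = +0.094261-0.077873i)
  m=1: -0.197212-0.291189i × +0.329230+0.031404i = -0.055783-0.102061i  (running Σ = +0.038477-0.179935i)
  m=2: -0.016309+0.040811i × -0.152797-0.029418i = +0.003693-0.005756i  (running Σ = +0.042170-0.185691i)
  m=3: -0.347566+0.075942i × -0.272054-0.079794i = +0.100617+0.007073i  (running Σ = +0.142786-0.178617i)
  m=4: +0.281602+0.267852i × +0.382815+0.153079i = +0.066799+0.145645i  (running Σ = +0.209586-0.032972i)
  m=5: +0.030071-0.180511i × -0.199798-0.102877i = -0.024579+0.032972i  (running Σ = +0.185007+0.000000i)
Accumulated sum +0.185007+0.000000i; after 4π/(2l+1) scaling, +0.211351+0.000000i ⇒ P_5 = 0.211351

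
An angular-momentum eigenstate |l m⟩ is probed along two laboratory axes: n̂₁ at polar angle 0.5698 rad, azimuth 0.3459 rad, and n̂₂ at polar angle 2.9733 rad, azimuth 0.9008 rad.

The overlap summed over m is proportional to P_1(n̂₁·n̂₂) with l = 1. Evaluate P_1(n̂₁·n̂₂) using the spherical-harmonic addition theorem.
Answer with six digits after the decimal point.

Term-by-term m-sum for l=1 (normalisation 4π/3 = 4.188790):
  m=-1: Y*=+0.175342+0.063191i  Y=+0.035936-0.045360i  product +0.009168-0.005683i
  m=+0: Y*=+0.411408-0.000000i  Y=-0.481700+0.000000i  product -0.198175+0.000000i
  m=+1: Y*=-0.175342+0.063191i  Y=-0.035936-0.045360i  product +0.009168+0.005683i
Accumulated sum -0.179840+0.000000i; after 4π/(2l+1) scaling, -0.753312+0.000000i ⇒ P_1 = -0.753312

-0.753312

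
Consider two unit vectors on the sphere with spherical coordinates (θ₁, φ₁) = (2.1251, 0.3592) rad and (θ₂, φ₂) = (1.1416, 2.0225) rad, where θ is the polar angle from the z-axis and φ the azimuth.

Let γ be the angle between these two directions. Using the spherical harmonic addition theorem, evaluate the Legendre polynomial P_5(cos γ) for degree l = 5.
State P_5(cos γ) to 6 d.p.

Summing Y*_{l m}(θ₁,φ₁)·Y_{l m}(θ₂,φ₂) over m ∈ [−5, 5]; prefactor 4π/(2·5+1) = 1.142397:
  m=-5: Y*=-0.04606 + 0.20105j  Y=-0.22294 + 0.18315j  product -0.02655 - 0.05326j
  m=-4: Y*=-0.05394 - 0.40016j  Y=-0.09764 - 0.40598j  product -0.15719 + 0.06097j
  m=-3: Y*=0.15036 + 0.27973j  Y=0.14191 + 0.03109j  product 0.01264 + 0.04437j
  m=-2: Y*=0.08199 + 0.07168j  Y=0.17342 - 0.22007j  product 0.02999 - 0.00561j
  m=-1: Y*=-0.32296 - 0.12127j  Y=0.10102 + 0.20822j  product -0.00737 - 0.07950j
  m=+0: Y*=-0.02723 + 0.00000j  Y=0.23201 + 0.00000j  product -0.00632 + 0.00000j
  m=+1: Y*=0.32296 - 0.12127j  Y=-0.10102 + 0.20822j  product -0.00737 + 0.07950j
  m=+2: Y*=0.08199 - 0.07168j  Y=0.17342 + 0.22007j  product 0.02999 + 0.00561j
  m=+3: Y*=-0.15036 + 0.27973j  Y=-0.14191 + 0.03109j  product 0.01264 - 0.04437j
  m=+4: Y*=-0.05394 + 0.40016j  Y=-0.09764 + 0.40598j  product -0.15719 - 0.06097j
  m=+5: Y*=0.04606 + 0.20105j  Y=0.22294 + 0.18315j  product -0.02655 + 0.05326j
Accumulated sum -0.30329 - 0.00000j; after 4π/(2l+1) scaling, -0.34647 - 0.00000j ⇒ P_5 = -0.346473

-0.346473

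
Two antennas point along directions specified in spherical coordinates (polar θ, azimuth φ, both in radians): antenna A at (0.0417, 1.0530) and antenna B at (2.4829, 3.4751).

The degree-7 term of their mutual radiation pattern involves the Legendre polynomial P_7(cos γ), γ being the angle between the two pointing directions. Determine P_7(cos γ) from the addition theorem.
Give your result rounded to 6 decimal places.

0.274854

Term-by-term m-sum for l=7 (normalisation 4π/15 = 0.837758):
  m=-7: 0.00000 + 0.00000j × 0.01113 + 0.01162j = -0.00000 + 0.00000j  (running Σ = -0.00000 + 0.00000j)
  m=-6: 0.00000 + 0.00000j × 0.03245 + 0.07071j = 0.00000 + 0.00000j  (running Σ = 0.00000 + 0.00000j)
  m=-5: 0.00000 - 0.00000j × 0.02171 + 0.22370j = 0.00000 + 0.00000j  (running Σ = 0.00000 + 0.00000j)
  m=-4: -0.00001 - 0.00002j × -0.09801 + 0.40617j = 0.00001 - 0.00000j  (running Σ = 0.00001 - 0.00000j)
  m=-3: -0.00064 - 0.00001j × -0.24173 + 0.37690j = 0.00016 - 0.00024j  (running Σ = 0.00017 - 0.00024j)
  m=-2: -0.00661 + 0.01115j × -0.07771 + 0.06119j = -0.00017 - 0.00127j  (running Σ = -0.00000 - 0.00151j)
  m=-1: 0.08336 + 0.14635j × 0.34139 - 0.11827j = 0.04577 + 0.04010j  (running Σ = 0.04577 + 0.03859j)
  m=0: 1.06611 + 0.00000j × 0.22188 + 0.00000j = 0.23655 + 0.00000j  (running Σ = 0.28231 + 0.03859j)
  m=1: -0.08336 + 0.14635j × -0.34139 - 0.11827j = 0.04577 - 0.04010j  (running Σ = 0.32808 - 0.00151j)
  m=2: -0.00661 - 0.01115j × -0.07771 - 0.06119j = -0.00017 + 0.00127j  (running Σ = 0.32792 - 0.00024j)
  m=3: 0.00064 - 0.00001j × 0.24173 + 0.37690j = 0.00016 + 0.00024j  (running Σ = 0.32807 - 0.00000j)
  m=4: -0.00001 + 0.00002j × -0.09801 - 0.40617j = 0.00001 + 0.00000j  (running Σ = 0.32808 + 0.00000j)
  m=5: -0.00000 - 0.00000j × -0.02171 + 0.22370j = 0.00000 - 0.00000j  (running Σ = 0.32808 + 0.00000j)
  m=6: 0.00000 - 0.00000j × 0.03245 - 0.07071j = 0.00000 - 0.00000j  (running Σ = 0.32808 + 0.00000j)
  m=7: -0.00000 + 0.00000j × -0.01113 + 0.01162j = -0.00000 - 0.00000j  (running Σ = 0.32808 + 0.00000j)
Total Σ_m = 0.32808 + 0.00000j. Multiply by 0.837758: 0.27485 + 0.00000j. P_7(cos γ) = 0.274854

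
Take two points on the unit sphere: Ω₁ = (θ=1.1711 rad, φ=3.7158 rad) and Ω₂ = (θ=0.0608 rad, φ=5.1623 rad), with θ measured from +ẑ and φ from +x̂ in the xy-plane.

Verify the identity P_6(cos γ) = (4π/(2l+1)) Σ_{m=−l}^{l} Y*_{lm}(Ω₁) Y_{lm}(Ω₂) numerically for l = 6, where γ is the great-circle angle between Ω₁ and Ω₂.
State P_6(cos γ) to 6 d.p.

0.287400

Expand P_6 via completeness: Σ_{m} conj(Y_{6,m}) at Ω₁ times Y_{6,m} at Ω₂ —
  term(m=-6) = -0.00000 - 0.00000j   from Y*(Ω₁)=-0.28168 - 0.08826j, Y(Ω₂)=0.00000 + 0.00000j
  term(m=-5) = 0.00000 - 0.00000j   from Y*(Ω₁)=0.41624 - 0.11545j, Y(Ω₂)=0.00000 - 0.00000j
  term(m=-4) = 0.00001 + 0.00000j   from Y*(Ω₁)=-0.11355 + 0.12790j, Y(Ω₂)=-0.00001 - 0.00005j
  term(m=-3) = 0.00011 - 0.00029j   from Y*(Ω₁)=-0.03999 + 0.26134j, Y(Ω₂)=-0.00113 - 0.00025j
  term(m=-2) = 0.00494 + 0.00125j   from Y*(Ω₁)=-0.10978 - 0.24427j, Y(Ω₂)=-0.01183 + 0.01490j
  term(m=-1) = 0.00437 - 0.03497j   from Y*(Ω₁)=-0.15051 - 0.09737j, Y(Ω₂)=0.08549 + 0.17702j
  term(m=+0) = 0.27846 + 0.00000j   from Y*(Ω₁)=0.28473 + 0.00000j, Y(Ω₂)=0.97800 + 0.00000j
  term(m=+1) = 0.00437 + 0.03497j   from Y*(Ω₁)=0.15051 - 0.09737j, Y(Ω₂)=-0.08549 + 0.17702j
  term(m=+2) = 0.00494 - 0.00125j   from Y*(Ω₁)=-0.10978 + 0.24427j, Y(Ω₂)=-0.01183 - 0.01490j
  term(m=+3) = 0.00011 + 0.00029j   from Y*(Ω₁)=0.03999 + 0.26134j, Y(Ω₂)=0.00113 - 0.00025j
  term(m=+4) = 0.00001 - 0.00000j   from Y*(Ω₁)=-0.11355 - 0.12790j, Y(Ω₂)=-0.00001 + 0.00005j
  term(m=+5) = 0.00000 + 0.00000j   from Y*(Ω₁)=-0.41624 - 0.11545j, Y(Ω₂)=-0.00000 - 0.00000j
  term(m=+6) = -0.00000 + 0.00000j   from Y*(Ω₁)=-0.28168 + 0.08826j, Y(Ω₂)=0.00000 - 0.00000j
Σ over m = 0.29732 - 0.00000j; ×(4π/13) → 0.28740 - 0.00000j. Real part: 0.287400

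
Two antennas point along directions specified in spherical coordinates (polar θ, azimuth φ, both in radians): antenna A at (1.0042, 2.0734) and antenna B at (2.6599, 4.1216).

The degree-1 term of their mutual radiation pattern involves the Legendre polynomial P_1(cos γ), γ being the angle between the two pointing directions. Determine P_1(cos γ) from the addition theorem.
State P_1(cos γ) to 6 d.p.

Summing Y*_{l m}(θ₁,φ₁)·Y_{l m}(θ₂,φ₂) over m ∈ [−1, 1]; prefactor 4π/(2·1+1) = 4.188790:
  term(m=-1) = -0.02144 - 0.04144j   from Y*(Ω₁)=-0.14042 + 0.25545j, Y(Ω₂)=-0.08916 + 0.13293j
  term(m=+0) = -0.11356 + 0.00000j   from Y*(Ω₁)=0.26226 + 0.00000j, Y(Ω₂)=-0.43301 + 0.00000j
  term(m=+1) = -0.02144 + 0.04144j   from Y*(Ω₁)=0.14042 + 0.25545j, Y(Ω₂)=0.08916 + 0.13293j
Accumulated sum -0.15644 + 0.00000j; after 4π/(2l+1) scaling, -0.65529 + 0.00000j ⇒ P_1 = -0.655288

-0.655288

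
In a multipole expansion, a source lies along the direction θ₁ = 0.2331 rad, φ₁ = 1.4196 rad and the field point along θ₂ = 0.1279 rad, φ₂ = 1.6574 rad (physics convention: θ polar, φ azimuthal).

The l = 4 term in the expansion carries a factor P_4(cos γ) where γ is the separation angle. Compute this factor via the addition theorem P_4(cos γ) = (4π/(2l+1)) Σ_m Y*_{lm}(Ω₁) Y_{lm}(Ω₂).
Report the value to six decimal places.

0.937329

Summing Y*_{l m}(θ₁,φ₁)·Y_{l m}(θ₂,φ₂) over m ∈ [−4, 4]; prefactor 4π/(2·4+1) = 1.396263:
  [-4]  conj(Y_{4,-4})(Ω₁) = +0.001036-0.000716i ; Y_{4,-4}(Ω₂) = +0.000110-0.000040i ; Δ = +0.000000-0.000000i
  [-3]  conj(Y_{4,-3})(Ω₁) = -0.006577-0.013492i ; Y_{4,-3}(Ω₂) = +0.000662+0.002490i ; Δ = +0.000029-0.000025i
  [-2]  conj(Y_{4,-2})(Ω₁) = -0.095874+0.029909i ; Y_{4,-2}(Ω₂) = -0.031556+0.005521i ; Δ = +0.002860-0.001473i
  [-1]  conj(Y_{4,-1})(Ω₁) = +0.058078+0.381188i ; Y_{4,-1}(Ω₂) = -0.020118-0.231713i ; Δ = +0.087158-0.021126i
  [+0]  conj(Y_{4,0})(Ω₁) = +0.631043-0.000000i ; Y_{4,0}(Ω₂) = +0.778422+0.000000i ; Δ = +0.491218+0.000000i
  [+1]  conj(Y_{4,1})(Ω₁) = -0.058078+0.381188i ; Y_{4,1}(Ω₂) = +0.020118-0.231713i ; Δ = +0.087158+0.021126i
  [+2]  conj(Y_{4,2})(Ω₁) = -0.095874-0.029909i ; Y_{4,2}(Ω₂) = -0.031556-0.005521i ; Δ = +0.002860+0.001473i
  [+3]  conj(Y_{4,3})(Ω₁) = +0.006577-0.013492i ; Y_{4,3}(Ω₂) = -0.000662+0.002490i ; Δ = +0.000029+0.000025i
  [+4]  conj(Y_{4,4})(Ω₁) = +0.001036+0.000716i ; Y_{4,4}(Ω₂) = +0.000110+0.000040i ; Δ = +0.000000+0.000000i
Accumulated sum +0.671313-0.000000i; after 4π/(2l+1) scaling, +0.937329-0.000000i ⇒ P_4 = 0.937329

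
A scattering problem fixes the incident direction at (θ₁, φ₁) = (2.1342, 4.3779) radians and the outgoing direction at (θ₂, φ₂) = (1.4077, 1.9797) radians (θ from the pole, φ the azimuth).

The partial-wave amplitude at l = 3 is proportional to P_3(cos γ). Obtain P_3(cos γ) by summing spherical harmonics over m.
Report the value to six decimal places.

0.190639

Summing Y*_{l m}(θ₁,φ₁)·Y_{l m}(θ₂,φ₂) over m ∈ [−3, 3]; prefactor 4π/(2·3+1) = 1.795196:
  [-3]  conj(Y_{3,-3})(Ω₁) = (0.212629, 0.135489) ; Y_{3,-3}(Ω₂) = (0.377338, 0.135215) ; Δ = (0.061913, 0.079876)
  [-2]  conj(Y_{3,-2})(Ω₁) = (0.306039, -0.241952) ; Y_{3,-2}(Ω₂) = (-0.110484, 0.117888) ; Δ = (-0.005289, 0.062810)
  [-1]  conj(Y_{3,-1})(Ω₁) = (-0.038224, -0.109981) ; Y_{3,-1}(Ω₂) = (0.110078, 0.254028) ; Δ = (0.023731, -0.021816)
  [+0]  conj(Y_{3,0})(Ω₁) = (0.313673, -0.000000) ; Y_{3,0}(Ω₂) = (-0.173795, 0.000000) ; Δ = (-0.054515, 0.000000)
  [+1]  conj(Y_{3,1})(Ω₁) = (0.038224, -0.109981) ; Y_{3,1}(Ω₂) = (-0.110078, 0.254028) ; Δ = (0.023731, 0.021816)
  [+2]  conj(Y_{3,2})(Ω₁) = (0.306039, 0.241952) ; Y_{3,2}(Ω₂) = (-0.110484, -0.117888) ; Δ = (-0.005289, -0.062810)
  [+3]  conj(Y_{3,3})(Ω₁) = (-0.212629, 0.135489) ; Y_{3,3}(Ω₂) = (-0.377338, 0.135215) ; Δ = (0.061913, -0.079876)
Σ over m = (0.106194, 0.000000); ×(4π/7) → (0.190639, 0.000000). Real part: 0.190639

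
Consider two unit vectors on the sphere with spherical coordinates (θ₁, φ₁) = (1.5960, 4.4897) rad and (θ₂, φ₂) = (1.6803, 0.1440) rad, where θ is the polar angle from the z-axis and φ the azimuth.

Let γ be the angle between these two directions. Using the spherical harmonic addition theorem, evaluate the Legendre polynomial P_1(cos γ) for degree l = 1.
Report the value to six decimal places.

-0.353512

Addition theorem: P_1(cos γ) = (4π/3) Σ_m Y*_{lm}(Ω₁) Y_{lm}(Ω₂), m = −1…1:
  m=-1: Y*=-0.076279-0.336856i  Y=+0.339870-0.049282i  product -0.042526-0.110728i
  m=+0: Y*=-0.012313-0.000000i  Y=-0.053397+0.000000i  product +0.000657+0.000000i
  m=+1: Y*=+0.076279-0.336856i  Y=-0.339870-0.049282i  product -0.042526+0.110728i
Σ over m = -0.084395+0.000000i; ×(4π/3) → -0.353512+0.000000i. Real part: -0.353512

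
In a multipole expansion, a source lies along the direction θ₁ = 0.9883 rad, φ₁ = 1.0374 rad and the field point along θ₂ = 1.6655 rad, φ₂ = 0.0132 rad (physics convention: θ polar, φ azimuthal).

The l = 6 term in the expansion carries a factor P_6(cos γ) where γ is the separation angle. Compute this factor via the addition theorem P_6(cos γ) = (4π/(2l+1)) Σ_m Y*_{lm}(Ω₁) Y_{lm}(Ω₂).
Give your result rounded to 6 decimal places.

0.268221

Expand P_6 via completeness: Σ_{m} conj(Y_{6,m}) at Ω₁ times Y_{6,m} at Ω₂ —
  [-6]  conj(Y_{6,-6})(Ω₁) = +0.163560-0.009626i ; Y_{6,-6}(Ω₂) = +0.468766-0.037204i ; Δ = +0.076313-0.010597i
  [-5]  conj(Y_{6,-5})(Ω₁) = +0.170861-0.332557i ; Y_{6,-5}(Ω₂) = -0.154395+0.010205i ; Δ = -0.022986+0.053089i
  [-4]  conj(Y_{6,-4})(Ω₁) = -0.215601-0.341767i ; Y_{6,-4}(Ω₂) = -0.315520+0.016675i ; Δ = +0.073725+0.104239i
  [-3]  conj(Y_{6,-3})(Ω₁) = -0.068594+0.002017i ; Y_{6,-3}(Ω₂) = +0.176202-0.006981i ; Δ = -0.012072+0.000834i
  [-2]  conj(Y_{6,-2})(Ω₁) = +0.156315-0.283430i ; Y_{6,-2}(Ω₂) = +0.271586-0.007172i ; Δ = +0.040420-0.078097i
  [-1]  conj(Y_{6,-1})(Ω₁) = -0.101669-0.172177i ; Y_{6,-1}(Ω₂) = -0.183596+0.002424i ; Δ = +0.019083+0.031365i
  [+0]  conj(Y_{6,0})(Ω₁) = +0.275227-0.000000i ; Y_{6,0}(Ω₂) = -0.259751+0.000000i ; Δ = -0.071491+0.000000i
  [+1]  conj(Y_{6,1})(Ω₁) = +0.101669-0.172177i ; Y_{6,1}(Ω₂) = +0.183596+0.002424i ; Δ = +0.019083-0.031365i
  [+2]  conj(Y_{6,2})(Ω₁) = +0.156315+0.283430i ; Y_{6,2}(Ω₂) = +0.271586+0.007172i ; Δ = +0.040420+0.078097i
  [+3]  conj(Y_{6,3})(Ω₁) = +0.068594+0.002017i ; Y_{6,3}(Ω₂) = -0.176202-0.006981i ; Δ = -0.012072-0.000834i
  [+4]  conj(Y_{6,4})(Ω₁) = -0.215601+0.341767i ; Y_{6,4}(Ω₂) = -0.315520-0.016675i ; Δ = +0.073725-0.104239i
  [+5]  conj(Y_{6,5})(Ω₁) = -0.170861-0.332557i ; Y_{6,5}(Ω₂) = +0.154395+0.010205i ; Δ = -0.022986-0.053089i
  [+6]  conj(Y_{6,6})(Ω₁) = +0.163560+0.009626i ; Y_{6,6}(Ω₂) = +0.468766+0.037204i ; Δ = +0.076313+0.010597i
Accumulated sum +0.277477-0.000000i; after 4π/(2l+1) scaling, +0.268221-0.000000i ⇒ P_6 = 0.268221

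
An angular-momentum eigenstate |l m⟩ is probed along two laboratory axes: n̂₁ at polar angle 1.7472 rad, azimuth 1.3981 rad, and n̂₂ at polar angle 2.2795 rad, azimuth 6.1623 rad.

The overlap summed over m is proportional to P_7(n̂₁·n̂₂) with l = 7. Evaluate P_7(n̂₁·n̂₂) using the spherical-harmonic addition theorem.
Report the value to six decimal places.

Expand P_7 via completeness: Σ_{m} conj(Y_{7,m}) at Ω₁ times Y_{7,m} at Ω₂ —
  m=-7: Y*=-0.41915 - 0.15869j  Y=0.04819 + 0.05443j  product -0.01156 - 0.03046j
  m=-6: Y*=0.15231 - 0.25722j  Y=-0.17449 - 0.15469j  product -0.06637 + 0.02132j
  m=-5: Y*=-0.15466 - 0.13222j  Y=0.34321 + 0.23704j  product -0.02174 - 0.08204j
  m=-4: Y*=0.24239 - 0.20038j  Y=-0.35219 - 0.18494j  product -0.12243 + 0.02574j
  m=-3: Y*=-0.05766 - 0.10116j  Y=0.03179 + 0.01206j  product -0.00061 - 0.00391j
  m=-2: Y*=0.29417 - 0.10585j  Y=0.33831 + 0.08342j  product 0.10835 - 0.01127j
  m=-1: Y*=-0.01404 - 0.08049j  Y=-0.19388 - 0.02355j  product 0.00083 + 0.01594j
  m=+0: Y*=0.31089 + 0.00000j  Y=-0.29741 + 0.00000j  product -0.09246 + 0.00000j
  m=+1: Y*=0.01404 - 0.08049j  Y=0.19388 - 0.02355j  product 0.00083 - 0.01594j
  m=+2: Y*=0.29417 + 0.10585j  Y=0.33831 - 0.08342j  product 0.10835 + 0.01127j
  m=+3: Y*=0.05766 - 0.10116j  Y=-0.03179 + 0.01206j  product -0.00061 + 0.00391j
  m=+4: Y*=0.24239 + 0.20038j  Y=-0.35219 + 0.18494j  product -0.12243 - 0.02574j
  m=+5: Y*=0.15466 - 0.13222j  Y=-0.34321 + 0.23704j  product -0.02174 + 0.08204j
  m=+6: Y*=0.15231 + 0.25722j  Y=-0.17449 + 0.15469j  product -0.06637 - 0.02132j
  m=+7: Y*=0.41915 - 0.15869j  Y=-0.04819 + 0.05443j  product -0.01156 + 0.03046j
Accumulated sum -0.31953 - 0.00000j; after 4π/(2l+1) scaling, -0.26769 - 0.00000j ⇒ P_7 = -0.267685

-0.267685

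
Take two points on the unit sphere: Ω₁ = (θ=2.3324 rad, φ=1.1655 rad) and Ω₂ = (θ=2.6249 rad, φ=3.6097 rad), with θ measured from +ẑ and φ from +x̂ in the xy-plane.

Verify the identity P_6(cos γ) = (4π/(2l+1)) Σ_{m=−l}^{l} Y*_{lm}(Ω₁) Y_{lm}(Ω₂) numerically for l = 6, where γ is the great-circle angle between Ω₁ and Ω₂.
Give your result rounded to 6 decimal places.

0.179803

Addition theorem: P_6(cos γ) = (4π/13) Σ_m Y*_{lm}(Ω₁) Y_{lm}(Ω₂), m = −6…6:
  m=-6: Y*=0.05265 + 0.04524j  Y=-0.00664 - 0.00229j  product -0.00025 - 0.00042j
  m=-5: Y*=-0.20590 + 0.10091j  Y=-0.02979 - 0.03074j  product 0.00924 + 0.00332j
  m=-4: Y*=-0.02090 - 0.41434j  Y=-0.04618 - 0.14843j  product -0.06053 + 0.02224j
  m=-3: Y*=0.35765 + 0.13254j  Y=0.06014 - 0.35792j  product 0.06895 - 0.12004j
  m=-2: Y*=0.01036 - 0.01089j  Y=0.29457 - 0.40015j  product -0.00131 - 0.00735j
  m=-1: Y*=0.14625 + 0.34086j  Y=0.18631 - 0.09420j  product 0.05936 + 0.04973j
  m=+0: Y*=-0.09447 + 0.00000j  Y=-0.37151 + 0.00000j  product 0.03510 + 0.00000j
  m=+1: Y*=-0.14625 + 0.34086j  Y=-0.18631 - 0.09420j  product 0.05936 - 0.04973j
  m=+2: Y*=0.01036 + 0.01089j  Y=0.29457 + 0.40015j  product -0.00131 + 0.00735j
  m=+3: Y*=-0.35765 + 0.13254j  Y=-0.06014 - 0.35792j  product 0.06895 + 0.12004j
  m=+4: Y*=-0.02090 + 0.41434j  Y=-0.04618 + 0.14843j  product -0.06053 - 0.02224j
  m=+5: Y*=0.20590 + 0.10091j  Y=0.02979 - 0.03074j  product 0.00924 - 0.00332j
  m=+6: Y*=0.05265 - 0.04524j  Y=-0.00664 + 0.00229j  product -0.00025 + 0.00042j
Accumulated sum 0.18601 + 0.00000j; after 4π/(2l+1) scaling, 0.17980 + 0.00000j ⇒ P_6 = 0.179803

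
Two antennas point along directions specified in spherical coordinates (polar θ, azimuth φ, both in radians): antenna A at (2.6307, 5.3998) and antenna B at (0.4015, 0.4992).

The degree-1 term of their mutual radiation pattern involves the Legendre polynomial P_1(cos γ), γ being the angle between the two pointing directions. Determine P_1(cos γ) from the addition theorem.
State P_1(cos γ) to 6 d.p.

-0.767187

Term-by-term m-sum for l=1 (normalisation 4π/3 = 4.188790):
  [-1]  conj(Y_{1,-1})(Ω₁) = 0.10719 - 0.13057j ; Y_{1,-1}(Ω₂) = 0.11854 - 0.06464j ; Δ = 0.00427 - 0.02241j
  [+0]  conj(Y_{1,0})(Ω₁) = -0.42621 + 0.00000j ; Y_{1,0}(Ω₂) = 0.44975 + 0.00000j ; Δ = -0.19169 + 0.00000j
  [+1]  conj(Y_{1,1})(Ω₁) = -0.10719 - 0.13057j ; Y_{1,1}(Ω₂) = -0.11854 - 0.06464j ; Δ = 0.00427 + 0.02241j
Total Σ_m = -0.18315 + 0.00000j. Multiply by 4.188790: -0.76719 + 0.00000j. P_1(cos γ) = -0.767187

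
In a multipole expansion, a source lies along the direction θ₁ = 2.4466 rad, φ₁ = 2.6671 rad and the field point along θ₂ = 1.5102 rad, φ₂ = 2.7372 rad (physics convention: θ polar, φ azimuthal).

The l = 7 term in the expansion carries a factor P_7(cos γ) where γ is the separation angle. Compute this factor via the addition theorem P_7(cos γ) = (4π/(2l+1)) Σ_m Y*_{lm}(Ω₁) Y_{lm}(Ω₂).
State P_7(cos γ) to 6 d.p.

0.323563

Expand P_7 via completeness: Σ_{m} conj(Y_{7,m}) at Ω₁ times Y_{7,m} at Ω₂ —
  term(m=-7) = 0.00962 - 0.00514j   from Y*(Ω₁)=0.02173 - 0.00395j, Y(Ω₂)=0.46999 - 0.15099j
  term(m=-6) = -0.01014 + 0.00453j   from Y*(Ω₁)=0.09483 + 0.02878j, Y(Ω₂)=-0.08460 + 0.07349j
  term(m=-5) = -0.08570 + 0.03133j   from Y*(Ω₁)=0.18935 + 0.18328j, Y(Ω₂)=-0.15097 + 0.31159j
  term(m=-4) = 0.05539 - 0.01595j   from Y*(Ω₁)=0.14222 + 0.41908j, Y(Ω₂)=0.00609 - 0.13010j
  term(m=-3) = 0.11932 - 0.02547j   from Y*(Ω₁)=-0.05898 + 0.39744j, Y(Ω₂)=-0.10629 - 0.28444j
  term(m=-2) = 0.00085 - 0.00012j   from Y*(Ω₁)=0.00364 - 0.00508j, Y(Ω₂)=0.09514 + 0.09970j
  term(m=-1) = 0.11211 - 0.00787j   from Y*(Ω₁)=0.34754 - 0.17851j, Y(Ω₂)=0.26444 + 0.11318j
  term(m=+0) = -0.01667 + 0.00000j   from Y*(Ω₁)=0.11910 + 0.00000j, Y(Ω₂)=-0.13999 + 0.00000j
  term(m=+1) = 0.11211 + 0.00787j   from Y*(Ω₁)=-0.34754 - 0.17851j, Y(Ω₂)=-0.26444 + 0.11318j
  term(m=+2) = 0.00085 + 0.00012j   from Y*(Ω₁)=0.00364 + 0.00508j, Y(Ω₂)=0.09514 - 0.09970j
  term(m=+3) = 0.11932 + 0.02547j   from Y*(Ω₁)=0.05898 + 0.39744j, Y(Ω₂)=0.10629 - 0.28444j
  term(m=+4) = 0.05539 + 0.01595j   from Y*(Ω₁)=0.14222 - 0.41908j, Y(Ω₂)=0.00609 + 0.13010j
  term(m=+5) = -0.08570 - 0.03133j   from Y*(Ω₁)=-0.18935 + 0.18328j, Y(Ω₂)=0.15097 + 0.31159j
  term(m=+6) = -0.01014 - 0.00453j   from Y*(Ω₁)=0.09483 - 0.02878j, Y(Ω₂)=-0.08460 - 0.07349j
  term(m=+7) = 0.00962 + 0.00514j   from Y*(Ω₁)=-0.02173 - 0.00395j, Y(Ω₂)=-0.46999 - 0.15099j
Accumulated sum 0.38623 + 0.00000j; after 4π/(2l+1) scaling, 0.32356 + 0.00000j ⇒ P_7 = 0.323563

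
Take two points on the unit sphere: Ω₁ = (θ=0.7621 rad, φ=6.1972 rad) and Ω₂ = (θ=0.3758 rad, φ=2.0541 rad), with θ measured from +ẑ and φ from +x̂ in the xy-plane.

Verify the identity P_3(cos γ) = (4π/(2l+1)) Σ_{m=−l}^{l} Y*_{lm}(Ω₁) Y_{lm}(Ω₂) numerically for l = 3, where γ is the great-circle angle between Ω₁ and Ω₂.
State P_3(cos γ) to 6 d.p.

Term-by-term m-sum for l=3 (normalisation 4π/7 = 1.795196):
  m=-3: +0.132782-0.035032i × +0.020476+0.002487i = +0.002806-0.000387i  (running Σ = +0.002806-0.000387i)
  m=-2: +0.347229-0.060309i × -0.072748+0.105385i = -0.018905+0.040980i  (running Σ = -0.016099+0.040593i)
  m=-1: +0.359357-0.030976i × -0.183357-0.349372i = -0.076713-0.119870i  (running Σ = -0.092811-0.079277i)
  m=0: -0.103540-0.000000i × +0.460471+0.000000i = -0.047677-0.000000i  (running Σ = -0.140488-0.079277i)
  m=1: -0.359357-0.030976i × +0.183357-0.349372i = -0.076713+0.119870i  (running Σ = -0.217201+0.040593i)
  m=2: +0.347229+0.060309i × -0.072748-0.105385i = -0.018905-0.040980i  (running Σ = -0.236106-0.000387i)
  m=3: -0.132782-0.035032i × -0.020476+0.002487i = +0.002806+0.000387i  (running Σ = -0.233300+0.000000i)
Total Σ_m = -0.233300+0.000000i. Multiply by 1.795196: -0.418818+0.000000i. P_3(cos γ) = -0.418818

-0.418818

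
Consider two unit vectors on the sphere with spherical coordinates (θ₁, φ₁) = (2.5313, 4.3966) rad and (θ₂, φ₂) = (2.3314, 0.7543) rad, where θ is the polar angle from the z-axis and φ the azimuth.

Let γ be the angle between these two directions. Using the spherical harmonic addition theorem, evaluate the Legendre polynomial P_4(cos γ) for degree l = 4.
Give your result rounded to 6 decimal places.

Summing Y*_{l m}(θ₁,φ₁)·Y_{l m}(θ₂,φ₂) over m ∈ [−4, 4]; prefactor 4π/(2·4+1) = 1.396263:
  m=-4: Y*=0.01446 - 0.04550j  Y=-0.12093 - 0.01512j  product -0.00244 + 0.00528j
  m=-3: Y*=-0.15676 - 0.11272j  Y=0.20933 + 0.25255j  product -0.00435 - 0.06319j
  m=-2: Y*=-0.32819 + 0.24008j  Y=0.02539 - 0.40764j  product 0.08953 + 0.13988j
  m=-1: Y*=0.11736 + 0.35921j  Y=-0.05622 + 0.05282j  product -0.02557 - 0.01399j
  m=+0: Y*=-0.14411 + 0.00000j  Y=-0.35464 + 0.00000j  product 0.05111 + 0.00000j
  m=+1: Y*=-0.11736 + 0.35921j  Y=0.05622 + 0.05282j  product -0.02557 + 0.01399j
  m=+2: Y*=-0.32819 - 0.24008j  Y=0.02539 + 0.40764j  product 0.08953 - 0.13988j
  m=+3: Y*=0.15676 - 0.11272j  Y=-0.20933 + 0.25255j  product -0.00435 + 0.06319j
  m=+4: Y*=0.01446 + 0.04550j  Y=-0.12093 + 0.01512j  product -0.00244 - 0.00528j
Total Σ_m = 0.16546 + 0.00000j. Multiply by 1.396263: 0.23103 + 0.00000j. P_4(cos γ) = 0.231032

0.231032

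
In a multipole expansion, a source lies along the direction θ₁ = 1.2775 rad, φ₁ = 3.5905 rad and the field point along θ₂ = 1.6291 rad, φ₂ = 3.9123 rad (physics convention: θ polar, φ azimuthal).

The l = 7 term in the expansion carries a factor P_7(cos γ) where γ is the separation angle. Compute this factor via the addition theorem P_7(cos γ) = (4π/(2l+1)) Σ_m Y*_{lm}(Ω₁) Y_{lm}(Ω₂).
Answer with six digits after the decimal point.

-0.394692

Addition theorem: P_7(cos γ) = (4π/15) Σ_m Y*_{lm}(Ω₁) Y_{lm}(Ω₂), m = −7…7:
  m=-7: Y*=(0.368407, 0.000280)  Y=(-0.311684, -0.383419)  product (-0.114720, -0.141341)
  m=-6: Y*=(-0.375192, 0.180383)  Y=(0.009500, -0.107497)  product (0.015826, 0.042046)
  m=-5: Y*=(0.015938, -0.019963)  Y=(-0.263289, 0.227196)  product (0.000339, 0.008877)
  m=-4: Y*=(0.076008, -0.332350)  Y=(-0.125326, -0.007373)  product (-0.011976, 0.041092)
  m=-3: Y*=(0.032727, 0.143602)  Y=(0.206446, 0.225495)  product (-0.025625, 0.037026)
  m=-2: Y*=(0.175825, 0.220576)  Y=(-0.003905, 0.132854)  product (-0.029991, 0.022498)
  m=-1: Y*=(-0.169460, -0.081630)  Y=(0.208023, -0.201999)  product (-0.051741, 0.017250)
  m=+0: Y*=(-0.261813, -0.000000)  Y=(0.135040, 0.000000)  product (-0.035355, -0.000000)
  m=+1: Y*=(0.169460, -0.081630)  Y=(-0.208023, -0.201999)  product (-0.051741, -0.017250)
  m=+2: Y*=(0.175825, -0.220576)  Y=(-0.003905, -0.132854)  product (-0.029991, -0.022498)
  m=+3: Y*=(-0.032727, 0.143602)  Y=(-0.206446, 0.225495)  product (-0.025625, -0.037026)
  m=+4: Y*=(0.076008, 0.332350)  Y=(-0.125326, 0.007373)  product (-0.011976, -0.041092)
  m=+5: Y*=(-0.015938, -0.019963)  Y=(0.263289, 0.227196)  product (0.000339, -0.008877)
  m=+6: Y*=(-0.375192, -0.180383)  Y=(0.009500, 0.107497)  product (0.015826, -0.042046)
  m=+7: Y*=(-0.368407, 0.000280)  Y=(0.311684, -0.383419)  product (-0.114720, 0.141341)
Total Σ_m = (-0.471129, 0.000000). Multiply by 0.837758: (-0.394692, 0.000000). P_7(cos γ) = -0.394692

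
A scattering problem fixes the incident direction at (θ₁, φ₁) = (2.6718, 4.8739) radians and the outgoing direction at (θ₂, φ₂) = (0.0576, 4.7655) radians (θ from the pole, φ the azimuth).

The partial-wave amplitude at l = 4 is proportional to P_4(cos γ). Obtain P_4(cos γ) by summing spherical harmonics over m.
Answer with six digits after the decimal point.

0.014960

Addition theorem: P_4(cos γ) = (4π/9) Σ_m Y*_{lm}(Ω₁) Y_{lm}(Ω₂), m = −4…4:
  m=-4: Y*=0.01484 + 0.01119j  Y=0.00000 - 0.00000j  product 0.00000 + 0.00000j
  m=-3: Y*=0.04823 - 0.09163j  Y=-0.00004 - 0.00024j  product -0.00002 - 0.00001j
  m=-2: Y*=-0.29680 - 0.09935j  Y=-0.00659 + 0.00070j  product 0.00203 + 0.00045j
  m=-1: Y*=-0.07878 + 0.48353j  Y=0.00574 + 0.10798j  product -0.05266 - 0.00573j
  m=+0: Y*=0.13461 + 0.00000j  Y=0.83230 + 0.00000j  product 0.11203 + 0.00000j
  m=+1: Y*=0.07878 + 0.48353j  Y=-0.00574 + 0.10798j  product -0.05266 + 0.00573j
  m=+2: Y*=-0.29680 + 0.09935j  Y=-0.00659 - 0.00070j  product 0.00203 - 0.00045j
  m=+3: Y*=-0.04823 - 0.09163j  Y=0.00004 - 0.00024j  product -0.00002 + 0.00001j
  m=+4: Y*=0.01484 - 0.01119j  Y=0.00000 + 0.00000j  product 0.00000 - 0.00000j
Σ over m = 0.01071 - 0.00000j; ×(4π/9) → 0.01496 - 0.00000j. Real part: 0.014960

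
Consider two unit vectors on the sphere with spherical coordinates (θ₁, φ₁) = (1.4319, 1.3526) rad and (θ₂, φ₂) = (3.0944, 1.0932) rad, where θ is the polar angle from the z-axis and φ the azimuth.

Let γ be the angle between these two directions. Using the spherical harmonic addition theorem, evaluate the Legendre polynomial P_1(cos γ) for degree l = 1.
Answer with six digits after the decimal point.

Term-by-term m-sum for l=1 (normalisation 4π/3 = 4.188790):
  m=-1: Y*=0.07407 + 0.33405j  Y=0.00749 - 0.01447j  product 0.00539 + 0.00143j
  m=+0: Y*=0.06765 + 0.00000j  Y=-0.48806 + 0.00000j  product -0.03302 + 0.00000j
  m=+1: Y*=-0.07407 + 0.33405j  Y=-0.00749 - 0.01447j  product 0.00539 - 0.00143j
Accumulated sum -0.02224 + 0.00000j; after 4π/(2l+1) scaling, -0.09314 + 0.00000j ⇒ P_1 = -0.093138

-0.093138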